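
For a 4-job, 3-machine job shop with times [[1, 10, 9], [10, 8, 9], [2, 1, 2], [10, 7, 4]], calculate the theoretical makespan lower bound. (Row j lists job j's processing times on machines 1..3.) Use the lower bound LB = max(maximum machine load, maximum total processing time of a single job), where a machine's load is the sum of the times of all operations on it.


Machine loads:
  Machine 1: 1 + 10 + 2 + 10 = 23
  Machine 2: 10 + 8 + 1 + 7 = 26
  Machine 3: 9 + 9 + 2 + 4 = 24
Max machine load = 26
Job totals:
  Job 1: 20
  Job 2: 27
  Job 3: 5
  Job 4: 21
Max job total = 27
Lower bound = max(26, 27) = 27

27


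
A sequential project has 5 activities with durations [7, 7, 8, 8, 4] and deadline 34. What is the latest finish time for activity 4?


LF(activity 4) = deadline - sum of successor durations
Successors: activities 5 through 5 with durations [4]
Sum of successor durations = 4
LF = 34 - 4 = 30

30


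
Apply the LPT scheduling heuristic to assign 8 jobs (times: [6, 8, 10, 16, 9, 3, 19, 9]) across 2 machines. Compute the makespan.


Sort jobs in decreasing order (LPT): [19, 16, 10, 9, 9, 8, 6, 3]
Assign each job to the least loaded machine:
  Machine 1: jobs [19, 9, 8, 3], load = 39
  Machine 2: jobs [16, 10, 9, 6], load = 41
Makespan = max load = 41

41


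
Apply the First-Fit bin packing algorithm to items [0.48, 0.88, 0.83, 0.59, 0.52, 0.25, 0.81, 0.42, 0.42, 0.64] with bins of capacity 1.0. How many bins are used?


Place items sequentially using First-Fit:
  Item 0.48 -> new Bin 1
  Item 0.88 -> new Bin 2
  Item 0.83 -> new Bin 3
  Item 0.59 -> new Bin 4
  Item 0.52 -> Bin 1 (now 1.0)
  Item 0.25 -> Bin 4 (now 0.84)
  Item 0.81 -> new Bin 5
  Item 0.42 -> new Bin 6
  Item 0.42 -> Bin 6 (now 0.84)
  Item 0.64 -> new Bin 7
Total bins used = 7

7


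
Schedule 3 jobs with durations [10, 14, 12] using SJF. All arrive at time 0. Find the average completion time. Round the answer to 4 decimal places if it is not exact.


SJF order (ascending): [10, 12, 14]
Completion times:
  Job 1: burst=10, C=10
  Job 2: burst=12, C=22
  Job 3: burst=14, C=36
Average completion = 68/3 = 22.6667

22.6667


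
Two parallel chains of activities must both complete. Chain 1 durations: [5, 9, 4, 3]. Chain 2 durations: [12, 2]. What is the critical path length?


Path A total = 5 + 9 + 4 + 3 = 21
Path B total = 12 + 2 = 14
Critical path = longest path = max(21, 14) = 21

21


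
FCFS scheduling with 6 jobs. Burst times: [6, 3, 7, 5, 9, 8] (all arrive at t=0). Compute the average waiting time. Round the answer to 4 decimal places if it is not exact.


FCFS order (as given): [6, 3, 7, 5, 9, 8]
Waiting times:
  Job 1: wait = 0
  Job 2: wait = 6
  Job 3: wait = 9
  Job 4: wait = 16
  Job 5: wait = 21
  Job 6: wait = 30
Sum of waiting times = 82
Average waiting time = 82/6 = 13.6667

13.6667


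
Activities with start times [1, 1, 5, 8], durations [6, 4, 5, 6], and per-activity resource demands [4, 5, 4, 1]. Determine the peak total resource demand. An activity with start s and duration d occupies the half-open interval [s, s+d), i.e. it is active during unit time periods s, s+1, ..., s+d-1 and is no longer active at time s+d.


Each activity i is active on [start_i, start_i + duration_i).
Compute total resource usage per time slot:
  t=0: active resources = [], total = 0
  t=1: active resources = [4, 5], total = 9
  t=2: active resources = [4, 5], total = 9
  t=3: active resources = [4, 5], total = 9
  t=4: active resources = [4, 5], total = 9
  t=5: active resources = [4, 4], total = 8
  t=6: active resources = [4, 4], total = 8
  t=7: active resources = [4], total = 4
  t=8: active resources = [4, 1], total = 5
  t=9: active resources = [4, 1], total = 5
  t=10: active resources = [1], total = 1
  t=11: active resources = [1], total = 1
  t=12: active resources = [1], total = 1
  t=13: active resources = [1], total = 1
Peak resource demand = 9

9


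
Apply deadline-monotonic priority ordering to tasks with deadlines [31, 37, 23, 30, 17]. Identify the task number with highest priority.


Sort tasks by relative deadline (ascending):
  Task 5: deadline = 17
  Task 3: deadline = 23
  Task 4: deadline = 30
  Task 1: deadline = 31
  Task 2: deadline = 37
Priority order (highest first): [5, 3, 4, 1, 2]
Highest priority task = 5

5


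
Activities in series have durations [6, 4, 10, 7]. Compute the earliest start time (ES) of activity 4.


Activity 4 starts after activities 1 through 3 complete.
Predecessor durations: [6, 4, 10]
ES = 6 + 4 + 10 = 20

20


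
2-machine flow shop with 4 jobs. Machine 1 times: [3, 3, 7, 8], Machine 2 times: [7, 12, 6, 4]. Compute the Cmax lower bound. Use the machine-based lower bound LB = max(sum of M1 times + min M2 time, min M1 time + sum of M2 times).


LB1 = sum(M1 times) + min(M2 times) = 21 + 4 = 25
LB2 = min(M1 times) + sum(M2 times) = 3 + 29 = 32
Lower bound = max(LB1, LB2) = max(25, 32) = 32

32


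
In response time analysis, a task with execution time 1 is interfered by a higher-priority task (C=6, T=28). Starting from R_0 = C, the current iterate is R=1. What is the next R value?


R_next = C + ceil(R_prev / T_hp) * C_hp
ceil(1 / 28) = ceil(0.0357) = 1
Interference = 1 * 6 = 6
R_next = 1 + 6 = 7

7


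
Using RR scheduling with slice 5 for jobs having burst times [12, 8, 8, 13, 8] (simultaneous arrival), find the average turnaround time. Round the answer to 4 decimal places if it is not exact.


Time quantum = 5
Execution trace:
  J1 runs 5 units, time = 5
  J2 runs 5 units, time = 10
  J3 runs 5 units, time = 15
  J4 runs 5 units, time = 20
  J5 runs 5 units, time = 25
  J1 runs 5 units, time = 30
  J2 runs 3 units, time = 33
  J3 runs 3 units, time = 36
  J4 runs 5 units, time = 41
  J5 runs 3 units, time = 44
  J1 runs 2 units, time = 46
  J4 runs 3 units, time = 49
Finish times: [46, 33, 36, 49, 44]
Average turnaround = 208/5 = 41.6

41.6


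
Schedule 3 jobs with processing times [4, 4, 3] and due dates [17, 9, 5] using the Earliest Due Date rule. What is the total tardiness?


Sort by due date (EDD order): [(3, 5), (4, 9), (4, 17)]
Compute completion times and tardiness:
  Job 1: p=3, d=5, C=3, tardiness=max(0,3-5)=0
  Job 2: p=4, d=9, C=7, tardiness=max(0,7-9)=0
  Job 3: p=4, d=17, C=11, tardiness=max(0,11-17)=0
Total tardiness = 0

0


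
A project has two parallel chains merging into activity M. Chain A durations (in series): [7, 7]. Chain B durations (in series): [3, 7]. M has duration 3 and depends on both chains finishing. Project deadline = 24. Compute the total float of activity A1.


Forward pass: ES(A1) = sum of predecessors on chain A = 0
EF = ES + duration = 0 + 7 = 7
Backward pass: LF(M) = deadline = 24; LS(M) = 24 - 3 = 21
LF(A1) = LS(M) - sum(successors on chain A) = 21 - 7 = 14
LS = LF - duration = 14 - 7 = 7
Total float = LS - ES = 7 - 0 = 7

7


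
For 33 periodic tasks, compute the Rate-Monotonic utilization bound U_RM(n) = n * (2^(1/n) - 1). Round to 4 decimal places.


Compute 2^(1/33) = 1.0212266063
Subtract 1: 1.0212266063 - 1 = 0.0212266063
Multiply by n: 33 * 0.0212266063 = 0.7004780079
Round to 4 dp: 0.7005

0.7005


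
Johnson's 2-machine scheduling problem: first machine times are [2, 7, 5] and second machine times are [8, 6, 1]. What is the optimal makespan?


Apply Johnson's rule:
  Group 1 (a <= b): [(1, 2, 8)]
  Group 2 (a > b): [(2, 7, 6), (3, 5, 1)]
Optimal job order: [1, 2, 3]
Schedule:
  Job 1: M1 done at 2, M2 done at 10
  Job 2: M1 done at 9, M2 done at 16
  Job 3: M1 done at 14, M2 done at 17
Makespan = 17

17


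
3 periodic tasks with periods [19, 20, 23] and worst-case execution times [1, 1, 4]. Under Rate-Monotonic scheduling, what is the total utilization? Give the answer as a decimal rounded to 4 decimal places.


Compute individual utilizations (exact fractions):
  Task 1: C/T = 1/19 (approx. 0.0526)
  Task 2: C/T = 1/20 (approx. 0.05)
  Task 3: C/T = 4/23 (approx. 0.1739)
Total utilization U = 1/19 + 1/20 + 4/23 = 2417/8740
Rounded to 4 decimal places: U = 0.2765
RM (Liu & Layland) bound for 3 tasks = 0.779763; compare with U = 2417/8740 (approx. 0.276545)
U <= bound, so schedulable by RM sufficient condition.

0.2765


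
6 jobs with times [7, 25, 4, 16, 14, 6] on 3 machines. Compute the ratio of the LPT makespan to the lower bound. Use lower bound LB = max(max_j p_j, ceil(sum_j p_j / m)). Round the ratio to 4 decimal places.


LPT order: [25, 16, 14, 7, 6, 4]
Machine loads after assignment: [25, 22, 25]
LPT makespan = 25
Lower bound = max(max_job, ceil(total/3)) = max(25, 24) = 25
Ratio = 25 / 25 = 1.0

1.0


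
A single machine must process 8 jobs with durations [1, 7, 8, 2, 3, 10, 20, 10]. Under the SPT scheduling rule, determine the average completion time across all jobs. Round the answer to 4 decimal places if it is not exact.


Sort jobs by processing time (SPT order): [1, 2, 3, 7, 8, 10, 10, 20]
Compute completion times sequentially:
  Job 1: processing = 1, completes at 1
  Job 2: processing = 2, completes at 3
  Job 3: processing = 3, completes at 6
  Job 4: processing = 7, completes at 13
  Job 5: processing = 8, completes at 21
  Job 6: processing = 10, completes at 31
  Job 7: processing = 10, completes at 41
  Job 8: processing = 20, completes at 61
Sum of completion times = 177
Average completion time = 177/8 = 22.125

22.125


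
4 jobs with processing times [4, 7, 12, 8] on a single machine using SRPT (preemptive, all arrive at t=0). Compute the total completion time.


Since all jobs arrive at t=0, SRPT equals SPT ordering.
SPT order: [4, 7, 8, 12]
Completion times:
  Job 1: p=4, C=4
  Job 2: p=7, C=11
  Job 3: p=8, C=19
  Job 4: p=12, C=31
Total completion time = 4 + 11 + 19 + 31 = 65

65


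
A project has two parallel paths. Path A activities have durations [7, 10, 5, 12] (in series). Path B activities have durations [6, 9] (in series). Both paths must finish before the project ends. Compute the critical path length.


Path A total = 7 + 10 + 5 + 12 = 34
Path B total = 6 + 9 = 15
Critical path = longest path = max(34, 15) = 34

34


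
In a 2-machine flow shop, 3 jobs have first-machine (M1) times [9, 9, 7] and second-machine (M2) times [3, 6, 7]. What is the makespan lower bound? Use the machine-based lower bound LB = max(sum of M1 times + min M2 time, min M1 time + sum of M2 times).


LB1 = sum(M1 times) + min(M2 times) = 25 + 3 = 28
LB2 = min(M1 times) + sum(M2 times) = 7 + 16 = 23
Lower bound = max(LB1, LB2) = max(28, 23) = 28

28


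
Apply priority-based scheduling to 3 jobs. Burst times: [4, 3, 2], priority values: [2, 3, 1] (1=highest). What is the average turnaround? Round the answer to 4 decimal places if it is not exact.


Sort by priority (ascending = highest first):
Order: [(1, 2), (2, 4), (3, 3)]
Completion times:
  Priority 1, burst=2, C=2
  Priority 2, burst=4, C=6
  Priority 3, burst=3, C=9
Average turnaround = 17/3 = 5.6667

5.6667


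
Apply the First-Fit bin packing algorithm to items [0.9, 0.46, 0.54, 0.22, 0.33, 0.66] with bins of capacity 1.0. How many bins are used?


Place items sequentially using First-Fit:
  Item 0.9 -> new Bin 1
  Item 0.46 -> new Bin 2
  Item 0.54 -> Bin 2 (now 1.0)
  Item 0.22 -> new Bin 3
  Item 0.33 -> Bin 3 (now 0.55)
  Item 0.66 -> new Bin 4
Total bins used = 4

4


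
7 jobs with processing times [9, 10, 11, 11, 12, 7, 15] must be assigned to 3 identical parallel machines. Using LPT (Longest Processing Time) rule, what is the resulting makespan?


Sort jobs in decreasing order (LPT): [15, 12, 11, 11, 10, 9, 7]
Assign each job to the least loaded machine:
  Machine 1: jobs [15, 9], load = 24
  Machine 2: jobs [12, 10, 7], load = 29
  Machine 3: jobs [11, 11], load = 22
Makespan = max load = 29

29


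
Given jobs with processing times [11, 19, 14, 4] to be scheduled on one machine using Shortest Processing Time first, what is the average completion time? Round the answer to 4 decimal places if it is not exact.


Sort jobs by processing time (SPT order): [4, 11, 14, 19]
Compute completion times sequentially:
  Job 1: processing = 4, completes at 4
  Job 2: processing = 11, completes at 15
  Job 3: processing = 14, completes at 29
  Job 4: processing = 19, completes at 48
Sum of completion times = 96
Average completion time = 96/4 = 24.0

24.0


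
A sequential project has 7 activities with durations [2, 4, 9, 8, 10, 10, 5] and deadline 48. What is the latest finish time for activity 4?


LF(activity 4) = deadline - sum of successor durations
Successors: activities 5 through 7 with durations [10, 10, 5]
Sum of successor durations = 25
LF = 48 - 25 = 23

23


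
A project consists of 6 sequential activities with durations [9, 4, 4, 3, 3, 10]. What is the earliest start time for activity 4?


Activity 4 starts after activities 1 through 3 complete.
Predecessor durations: [9, 4, 4]
ES = 9 + 4 + 4 = 17

17


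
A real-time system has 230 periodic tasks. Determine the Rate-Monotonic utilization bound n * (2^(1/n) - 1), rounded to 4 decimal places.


Compute 2^(1/230) = 1.0030182291
Subtract 1: 1.0030182291 - 1 = 0.0030182291
Multiply by n: 230 * 0.0030182291 = 0.6941926930
Round to 4 dp: 0.6942

0.6942


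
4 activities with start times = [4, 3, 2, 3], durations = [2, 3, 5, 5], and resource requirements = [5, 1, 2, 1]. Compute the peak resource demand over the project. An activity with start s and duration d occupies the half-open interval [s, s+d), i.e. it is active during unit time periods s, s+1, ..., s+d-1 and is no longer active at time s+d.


Each activity i is active on [start_i, start_i + duration_i).
Compute total resource usage per time slot:
  t=0: active resources = [], total = 0
  t=1: active resources = [], total = 0
  t=2: active resources = [2], total = 2
  t=3: active resources = [1, 2, 1], total = 4
  t=4: active resources = [5, 1, 2, 1], total = 9
  t=5: active resources = [5, 1, 2, 1], total = 9
  t=6: active resources = [2, 1], total = 3
  t=7: active resources = [1], total = 1
Peak resource demand = 9

9


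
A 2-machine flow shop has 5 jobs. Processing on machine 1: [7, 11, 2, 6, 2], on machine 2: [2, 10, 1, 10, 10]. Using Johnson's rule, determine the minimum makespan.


Apply Johnson's rule:
  Group 1 (a <= b): [(5, 2, 10), (4, 6, 10)]
  Group 2 (a > b): [(2, 11, 10), (1, 7, 2), (3, 2, 1)]
Optimal job order: [5, 4, 2, 1, 3]
Schedule:
  Job 5: M1 done at 2, M2 done at 12
  Job 4: M1 done at 8, M2 done at 22
  Job 2: M1 done at 19, M2 done at 32
  Job 1: M1 done at 26, M2 done at 34
  Job 3: M1 done at 28, M2 done at 35
Makespan = 35

35


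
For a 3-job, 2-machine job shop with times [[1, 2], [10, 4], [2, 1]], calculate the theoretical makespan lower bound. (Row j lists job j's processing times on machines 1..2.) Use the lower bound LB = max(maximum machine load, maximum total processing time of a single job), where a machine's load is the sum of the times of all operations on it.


Machine loads:
  Machine 1: 1 + 10 + 2 = 13
  Machine 2: 2 + 4 + 1 = 7
Max machine load = 13
Job totals:
  Job 1: 3
  Job 2: 14
  Job 3: 3
Max job total = 14
Lower bound = max(13, 14) = 14

14


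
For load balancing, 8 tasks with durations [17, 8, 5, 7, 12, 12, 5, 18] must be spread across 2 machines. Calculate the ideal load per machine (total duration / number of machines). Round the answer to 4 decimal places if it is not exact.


Total processing time = 17 + 8 + 5 + 7 + 12 + 12 + 5 + 18 = 84
Number of machines = 2
Ideal balanced load = 84 / 2 = 42.0

42.0


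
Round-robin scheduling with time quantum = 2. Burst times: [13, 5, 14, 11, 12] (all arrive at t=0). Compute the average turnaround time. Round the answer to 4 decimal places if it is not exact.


Time quantum = 2
Execution trace:
  J1 runs 2 units, time = 2
  J2 runs 2 units, time = 4
  J3 runs 2 units, time = 6
  J4 runs 2 units, time = 8
  J5 runs 2 units, time = 10
  J1 runs 2 units, time = 12
  J2 runs 2 units, time = 14
  J3 runs 2 units, time = 16
  J4 runs 2 units, time = 18
  J5 runs 2 units, time = 20
  J1 runs 2 units, time = 22
  J2 runs 1 units, time = 23
  J3 runs 2 units, time = 25
  J4 runs 2 units, time = 27
  J5 runs 2 units, time = 29
  J1 runs 2 units, time = 31
  J3 runs 2 units, time = 33
  J4 runs 2 units, time = 35
  J5 runs 2 units, time = 37
  J1 runs 2 units, time = 39
  J3 runs 2 units, time = 41
  J4 runs 2 units, time = 43
  J5 runs 2 units, time = 45
  J1 runs 2 units, time = 47
  J3 runs 2 units, time = 49
  J4 runs 1 units, time = 50
  J5 runs 2 units, time = 52
  J1 runs 1 units, time = 53
  J3 runs 2 units, time = 55
Finish times: [53, 23, 55, 50, 52]
Average turnaround = 233/5 = 46.6

46.6


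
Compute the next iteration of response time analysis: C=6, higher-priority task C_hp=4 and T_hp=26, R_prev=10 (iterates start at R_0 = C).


R_next = C + ceil(R_prev / T_hp) * C_hp
ceil(10 / 26) = ceil(0.3846) = 1
Interference = 1 * 4 = 4
R_next = 6 + 4 = 10
R_next = R_prev, so the iteration has converged (response time = 10).

10


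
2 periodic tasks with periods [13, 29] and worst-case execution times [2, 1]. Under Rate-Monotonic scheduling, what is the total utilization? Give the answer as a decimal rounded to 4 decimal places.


Compute individual utilizations (exact fractions):
  Task 1: C/T = 2/13 (approx. 0.1538)
  Task 2: C/T = 1/29 (approx. 0.0345)
Total utilization U = 2/13 + 1/29 = 71/377
Rounded to 4 decimal places: U = 0.1883
RM (Liu & Layland) bound for 2 tasks = 0.828427; compare with U = 71/377 (approx. 0.188329)
U <= bound, so schedulable by RM sufficient condition.

0.1883


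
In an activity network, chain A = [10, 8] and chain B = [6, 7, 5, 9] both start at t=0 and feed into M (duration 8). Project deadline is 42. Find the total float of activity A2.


Forward pass: ES(A2) = sum of predecessors on chain A = 10
EF = ES + duration = 10 + 8 = 18
Backward pass: LF(M) = deadline = 42; LS(M) = 42 - 8 = 34
LF(A2) = LS(M) - sum(successors on chain A) = 34 - 0 = 34
LS = LF - duration = 34 - 8 = 26
Total float = LS - ES = 26 - 10 = 16

16


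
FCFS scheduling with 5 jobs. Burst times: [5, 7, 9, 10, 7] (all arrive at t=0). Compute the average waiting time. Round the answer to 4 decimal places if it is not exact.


FCFS order (as given): [5, 7, 9, 10, 7]
Waiting times:
  Job 1: wait = 0
  Job 2: wait = 5
  Job 3: wait = 12
  Job 4: wait = 21
  Job 5: wait = 31
Sum of waiting times = 69
Average waiting time = 69/5 = 13.8

13.8


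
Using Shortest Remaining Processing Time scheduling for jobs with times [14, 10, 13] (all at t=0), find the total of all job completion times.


Since all jobs arrive at t=0, SRPT equals SPT ordering.
SPT order: [10, 13, 14]
Completion times:
  Job 1: p=10, C=10
  Job 2: p=13, C=23
  Job 3: p=14, C=37
Total completion time = 10 + 23 + 37 = 70

70


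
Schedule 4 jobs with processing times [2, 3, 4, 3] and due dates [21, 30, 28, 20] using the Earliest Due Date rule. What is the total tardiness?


Sort by due date (EDD order): [(3, 20), (2, 21), (4, 28), (3, 30)]
Compute completion times and tardiness:
  Job 1: p=3, d=20, C=3, tardiness=max(0,3-20)=0
  Job 2: p=2, d=21, C=5, tardiness=max(0,5-21)=0
  Job 3: p=4, d=28, C=9, tardiness=max(0,9-28)=0
  Job 4: p=3, d=30, C=12, tardiness=max(0,12-30)=0
Total tardiness = 0

0


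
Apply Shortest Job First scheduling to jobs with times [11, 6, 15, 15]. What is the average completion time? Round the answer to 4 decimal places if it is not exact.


SJF order (ascending): [6, 11, 15, 15]
Completion times:
  Job 1: burst=6, C=6
  Job 2: burst=11, C=17
  Job 3: burst=15, C=32
  Job 4: burst=15, C=47
Average completion = 102/4 = 25.5

25.5


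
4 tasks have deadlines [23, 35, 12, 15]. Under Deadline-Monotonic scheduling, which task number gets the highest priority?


Sort tasks by relative deadline (ascending):
  Task 3: deadline = 12
  Task 4: deadline = 15
  Task 1: deadline = 23
  Task 2: deadline = 35
Priority order (highest first): [3, 4, 1, 2]
Highest priority task = 3

3


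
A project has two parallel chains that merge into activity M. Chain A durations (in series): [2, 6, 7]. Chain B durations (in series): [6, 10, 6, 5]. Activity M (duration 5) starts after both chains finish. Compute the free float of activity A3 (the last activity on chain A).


ES(A3) = sum of predecessors on chain A = 8
EF(A3) = ES + duration = 8 + 7 = 15
Successor of A3 is M. ES(M) = max(sum(A), sum(B)) = max(15, 27) = 27
Free float = ES(successor) - EF(current) = 27 - 15 = 12

12


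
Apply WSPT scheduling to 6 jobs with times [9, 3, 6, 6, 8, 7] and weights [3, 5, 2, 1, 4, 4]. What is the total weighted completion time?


Compute p/w ratios and sort ascending (WSPT): [(3, 5), (7, 4), (8, 4), (9, 3), (6, 2), (6, 1)]
Compute weighted completion times:
  Job (p=3,w=5): C=3, w*C=5*3=15
  Job (p=7,w=4): C=10, w*C=4*10=40
  Job (p=8,w=4): C=18, w*C=4*18=72
  Job (p=9,w=3): C=27, w*C=3*27=81
  Job (p=6,w=2): C=33, w*C=2*33=66
  Job (p=6,w=1): C=39, w*C=1*39=39
Total weighted completion time = 313

313


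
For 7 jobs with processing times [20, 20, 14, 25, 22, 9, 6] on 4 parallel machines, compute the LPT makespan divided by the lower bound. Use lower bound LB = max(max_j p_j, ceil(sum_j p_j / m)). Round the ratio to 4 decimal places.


LPT order: [25, 22, 20, 20, 14, 9, 6]
Machine loads after assignment: [25, 28, 34, 29]
LPT makespan = 34
Lower bound = max(max_job, ceil(total/4)) = max(25, 29) = 29
Ratio = 34 / 29 = 1.1724

1.1724


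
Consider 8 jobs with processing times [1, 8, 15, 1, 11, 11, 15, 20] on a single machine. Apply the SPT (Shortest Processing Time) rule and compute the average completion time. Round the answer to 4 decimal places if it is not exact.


Sort jobs by processing time (SPT order): [1, 1, 8, 11, 11, 15, 15, 20]
Compute completion times sequentially:
  Job 1: processing = 1, completes at 1
  Job 2: processing = 1, completes at 2
  Job 3: processing = 8, completes at 10
  Job 4: processing = 11, completes at 21
  Job 5: processing = 11, completes at 32
  Job 6: processing = 15, completes at 47
  Job 7: processing = 15, completes at 62
  Job 8: processing = 20, completes at 82
Sum of completion times = 257
Average completion time = 257/8 = 32.125

32.125


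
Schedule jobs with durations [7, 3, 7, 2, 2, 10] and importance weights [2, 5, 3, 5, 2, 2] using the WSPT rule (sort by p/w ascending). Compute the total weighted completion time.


Compute p/w ratios and sort ascending (WSPT): [(2, 5), (3, 5), (2, 2), (7, 3), (7, 2), (10, 2)]
Compute weighted completion times:
  Job (p=2,w=5): C=2, w*C=5*2=10
  Job (p=3,w=5): C=5, w*C=5*5=25
  Job (p=2,w=2): C=7, w*C=2*7=14
  Job (p=7,w=3): C=14, w*C=3*14=42
  Job (p=7,w=2): C=21, w*C=2*21=42
  Job (p=10,w=2): C=31, w*C=2*31=62
Total weighted completion time = 195

195


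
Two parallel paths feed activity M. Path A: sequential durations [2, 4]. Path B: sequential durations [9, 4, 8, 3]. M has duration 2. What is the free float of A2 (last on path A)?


ES(A2) = sum of predecessors on chain A = 2
EF(A2) = ES + duration = 2 + 4 = 6
Successor of A2 is M. ES(M) = max(sum(A), sum(B)) = max(6, 24) = 24
Free float = ES(successor) - EF(current) = 24 - 6 = 18

18


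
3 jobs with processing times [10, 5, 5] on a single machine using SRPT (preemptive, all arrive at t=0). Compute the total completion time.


Since all jobs arrive at t=0, SRPT equals SPT ordering.
SPT order: [5, 5, 10]
Completion times:
  Job 1: p=5, C=5
  Job 2: p=5, C=10
  Job 3: p=10, C=20
Total completion time = 5 + 10 + 20 = 35

35


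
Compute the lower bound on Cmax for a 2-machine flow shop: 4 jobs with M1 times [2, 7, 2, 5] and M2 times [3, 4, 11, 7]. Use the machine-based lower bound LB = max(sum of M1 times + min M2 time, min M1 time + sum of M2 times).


LB1 = sum(M1 times) + min(M2 times) = 16 + 3 = 19
LB2 = min(M1 times) + sum(M2 times) = 2 + 25 = 27
Lower bound = max(LB1, LB2) = max(19, 27) = 27

27


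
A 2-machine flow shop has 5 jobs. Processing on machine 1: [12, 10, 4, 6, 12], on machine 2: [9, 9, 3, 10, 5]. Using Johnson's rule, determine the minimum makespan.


Apply Johnson's rule:
  Group 1 (a <= b): [(4, 6, 10)]
  Group 2 (a > b): [(1, 12, 9), (2, 10, 9), (5, 12, 5), (3, 4, 3)]
Optimal job order: [4, 1, 2, 5, 3]
Schedule:
  Job 4: M1 done at 6, M2 done at 16
  Job 1: M1 done at 18, M2 done at 27
  Job 2: M1 done at 28, M2 done at 37
  Job 5: M1 done at 40, M2 done at 45
  Job 3: M1 done at 44, M2 done at 48
Makespan = 48

48


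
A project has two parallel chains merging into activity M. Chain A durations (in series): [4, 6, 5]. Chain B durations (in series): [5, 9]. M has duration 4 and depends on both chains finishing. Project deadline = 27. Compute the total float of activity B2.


Forward pass: ES(B2) = sum of predecessors on chain B = 5
EF = ES + duration = 5 + 9 = 14
Backward pass: LF(M) = deadline = 27; LS(M) = 27 - 4 = 23
LF(B2) = LS(M) - sum(successors on chain B) = 23 - 0 = 23
LS = LF - duration = 23 - 9 = 14
Total float = LS - ES = 14 - 5 = 9

9


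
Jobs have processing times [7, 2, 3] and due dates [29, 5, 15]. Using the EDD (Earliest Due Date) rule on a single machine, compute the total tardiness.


Sort by due date (EDD order): [(2, 5), (3, 15), (7, 29)]
Compute completion times and tardiness:
  Job 1: p=2, d=5, C=2, tardiness=max(0,2-5)=0
  Job 2: p=3, d=15, C=5, tardiness=max(0,5-15)=0
  Job 3: p=7, d=29, C=12, tardiness=max(0,12-29)=0
Total tardiness = 0

0


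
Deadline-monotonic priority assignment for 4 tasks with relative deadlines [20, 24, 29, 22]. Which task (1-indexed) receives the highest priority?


Sort tasks by relative deadline (ascending):
  Task 1: deadline = 20
  Task 4: deadline = 22
  Task 2: deadline = 24
  Task 3: deadline = 29
Priority order (highest first): [1, 4, 2, 3]
Highest priority task = 1

1


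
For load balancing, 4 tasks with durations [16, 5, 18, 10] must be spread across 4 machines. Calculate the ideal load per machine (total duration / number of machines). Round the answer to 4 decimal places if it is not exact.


Total processing time = 16 + 5 + 18 + 10 = 49
Number of machines = 4
Ideal balanced load = 49 / 4 = 12.25

12.25


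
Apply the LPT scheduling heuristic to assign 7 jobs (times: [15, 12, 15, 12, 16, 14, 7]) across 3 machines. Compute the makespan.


Sort jobs in decreasing order (LPT): [16, 15, 15, 14, 12, 12, 7]
Assign each job to the least loaded machine:
  Machine 1: jobs [16, 12], load = 28
  Machine 2: jobs [15, 14], load = 29
  Machine 3: jobs [15, 12, 7], load = 34
Makespan = max load = 34

34


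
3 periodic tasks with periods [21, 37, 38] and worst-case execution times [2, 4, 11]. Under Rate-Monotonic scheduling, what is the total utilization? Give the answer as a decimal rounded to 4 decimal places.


Compute individual utilizations (exact fractions):
  Task 1: C/T = 2/21 (approx. 0.0952)
  Task 2: C/T = 4/37 (approx. 0.1081)
  Task 3: C/T = 11/38 (approx. 0.2895)
Total utilization U = 2/21 + 4/37 + 11/38 = 14551/29526
Rounded to 4 decimal places: U = 0.4928
RM (Liu & Layland) bound for 3 tasks = 0.779763; compare with U = 14551/29526 (approx. 0.492820)
U <= bound, so schedulable by RM sufficient condition.

0.4928


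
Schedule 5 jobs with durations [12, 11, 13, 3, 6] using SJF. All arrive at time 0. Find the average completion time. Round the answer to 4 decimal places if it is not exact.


SJF order (ascending): [3, 6, 11, 12, 13]
Completion times:
  Job 1: burst=3, C=3
  Job 2: burst=6, C=9
  Job 3: burst=11, C=20
  Job 4: burst=12, C=32
  Job 5: burst=13, C=45
Average completion = 109/5 = 21.8

21.8


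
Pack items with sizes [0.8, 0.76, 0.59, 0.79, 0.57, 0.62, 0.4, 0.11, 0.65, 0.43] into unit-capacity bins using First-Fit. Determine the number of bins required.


Place items sequentially using First-Fit:
  Item 0.8 -> new Bin 1
  Item 0.76 -> new Bin 2
  Item 0.59 -> new Bin 3
  Item 0.79 -> new Bin 4
  Item 0.57 -> new Bin 5
  Item 0.62 -> new Bin 6
  Item 0.4 -> Bin 3 (now 0.99)
  Item 0.11 -> Bin 1 (now 0.91)
  Item 0.65 -> new Bin 7
  Item 0.43 -> Bin 5 (now 1.0)
Total bins used = 7

7


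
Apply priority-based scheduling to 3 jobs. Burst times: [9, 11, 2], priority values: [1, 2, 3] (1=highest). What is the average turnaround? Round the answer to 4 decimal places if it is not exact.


Sort by priority (ascending = highest first):
Order: [(1, 9), (2, 11), (3, 2)]
Completion times:
  Priority 1, burst=9, C=9
  Priority 2, burst=11, C=20
  Priority 3, burst=2, C=22
Average turnaround = 51/3 = 17.0

17.0


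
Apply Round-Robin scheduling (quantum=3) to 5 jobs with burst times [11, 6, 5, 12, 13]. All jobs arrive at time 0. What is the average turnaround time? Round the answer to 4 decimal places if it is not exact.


Time quantum = 3
Execution trace:
  J1 runs 3 units, time = 3
  J2 runs 3 units, time = 6
  J3 runs 3 units, time = 9
  J4 runs 3 units, time = 12
  J5 runs 3 units, time = 15
  J1 runs 3 units, time = 18
  J2 runs 3 units, time = 21
  J3 runs 2 units, time = 23
  J4 runs 3 units, time = 26
  J5 runs 3 units, time = 29
  J1 runs 3 units, time = 32
  J4 runs 3 units, time = 35
  J5 runs 3 units, time = 38
  J1 runs 2 units, time = 40
  J4 runs 3 units, time = 43
  J5 runs 3 units, time = 46
  J5 runs 1 units, time = 47
Finish times: [40, 21, 23, 43, 47]
Average turnaround = 174/5 = 34.8

34.8


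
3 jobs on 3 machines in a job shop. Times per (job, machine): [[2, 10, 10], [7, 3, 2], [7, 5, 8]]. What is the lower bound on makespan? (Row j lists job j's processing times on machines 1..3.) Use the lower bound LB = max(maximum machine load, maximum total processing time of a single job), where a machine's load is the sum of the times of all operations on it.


Machine loads:
  Machine 1: 2 + 7 + 7 = 16
  Machine 2: 10 + 3 + 5 = 18
  Machine 3: 10 + 2 + 8 = 20
Max machine load = 20
Job totals:
  Job 1: 22
  Job 2: 12
  Job 3: 20
Max job total = 22
Lower bound = max(20, 22) = 22

22


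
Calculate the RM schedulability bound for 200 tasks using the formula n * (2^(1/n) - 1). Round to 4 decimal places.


Compute 2^(1/200) = 1.0034717485
Subtract 1: 1.0034717485 - 1 = 0.0034717485
Multiply by n: 200 * 0.0034717485 = 0.6943497000
Round to 4 dp: 0.6943

0.6943


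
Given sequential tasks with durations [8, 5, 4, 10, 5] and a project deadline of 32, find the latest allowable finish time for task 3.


LF(activity 3) = deadline - sum of successor durations
Successors: activities 4 through 5 with durations [10, 5]
Sum of successor durations = 15
LF = 32 - 15 = 17

17


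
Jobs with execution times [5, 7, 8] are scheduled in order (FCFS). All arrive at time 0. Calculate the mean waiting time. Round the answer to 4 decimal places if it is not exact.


FCFS order (as given): [5, 7, 8]
Waiting times:
  Job 1: wait = 0
  Job 2: wait = 5
  Job 3: wait = 12
Sum of waiting times = 17
Average waiting time = 17/3 = 5.6667

5.6667


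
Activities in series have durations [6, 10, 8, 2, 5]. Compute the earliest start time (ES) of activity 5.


Activity 5 starts after activities 1 through 4 complete.
Predecessor durations: [6, 10, 8, 2]
ES = 6 + 10 + 8 + 2 = 26

26


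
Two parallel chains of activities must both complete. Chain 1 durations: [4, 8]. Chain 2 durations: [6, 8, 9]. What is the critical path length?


Path A total = 4 + 8 = 12
Path B total = 6 + 8 + 9 = 23
Critical path = longest path = max(12, 23) = 23

23


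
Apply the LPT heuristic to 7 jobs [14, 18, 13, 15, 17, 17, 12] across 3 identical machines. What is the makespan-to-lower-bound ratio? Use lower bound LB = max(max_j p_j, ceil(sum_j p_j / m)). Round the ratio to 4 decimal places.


LPT order: [18, 17, 17, 15, 14, 13, 12]
Machine loads after assignment: [43, 32, 31]
LPT makespan = 43
Lower bound = max(max_job, ceil(total/3)) = max(18, 36) = 36
Ratio = 43 / 36 = 1.1944

1.1944


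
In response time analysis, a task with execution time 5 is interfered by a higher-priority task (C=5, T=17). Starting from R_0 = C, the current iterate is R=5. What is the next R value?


R_next = C + ceil(R_prev / T_hp) * C_hp
ceil(5 / 17) = ceil(0.2941) = 1
Interference = 1 * 5 = 5
R_next = 5 + 5 = 10

10


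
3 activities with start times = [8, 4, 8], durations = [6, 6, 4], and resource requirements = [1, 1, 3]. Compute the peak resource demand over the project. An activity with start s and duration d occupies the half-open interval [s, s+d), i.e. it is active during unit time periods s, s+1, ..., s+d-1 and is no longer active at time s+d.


Each activity i is active on [start_i, start_i + duration_i).
Compute total resource usage per time slot:
  t=0: active resources = [], total = 0
  t=1: active resources = [], total = 0
  t=2: active resources = [], total = 0
  t=3: active resources = [], total = 0
  t=4: active resources = [1], total = 1
  t=5: active resources = [1], total = 1
  t=6: active resources = [1], total = 1
  t=7: active resources = [1], total = 1
  t=8: active resources = [1, 1, 3], total = 5
  t=9: active resources = [1, 1, 3], total = 5
  t=10: active resources = [1, 3], total = 4
  t=11: active resources = [1, 3], total = 4
  t=12: active resources = [1], total = 1
  t=13: active resources = [1], total = 1
Peak resource demand = 5

5


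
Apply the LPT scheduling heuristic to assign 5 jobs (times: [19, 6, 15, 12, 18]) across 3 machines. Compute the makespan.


Sort jobs in decreasing order (LPT): [19, 18, 15, 12, 6]
Assign each job to the least loaded machine:
  Machine 1: jobs [19], load = 19
  Machine 2: jobs [18, 6], load = 24
  Machine 3: jobs [15, 12], load = 27
Makespan = max load = 27

27


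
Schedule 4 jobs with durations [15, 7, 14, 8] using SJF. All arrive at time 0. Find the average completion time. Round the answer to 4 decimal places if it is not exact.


SJF order (ascending): [7, 8, 14, 15]
Completion times:
  Job 1: burst=7, C=7
  Job 2: burst=8, C=15
  Job 3: burst=14, C=29
  Job 4: burst=15, C=44
Average completion = 95/4 = 23.75

23.75


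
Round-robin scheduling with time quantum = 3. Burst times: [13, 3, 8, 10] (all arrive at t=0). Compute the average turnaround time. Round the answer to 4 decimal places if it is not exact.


Time quantum = 3
Execution trace:
  J1 runs 3 units, time = 3
  J2 runs 3 units, time = 6
  J3 runs 3 units, time = 9
  J4 runs 3 units, time = 12
  J1 runs 3 units, time = 15
  J3 runs 3 units, time = 18
  J4 runs 3 units, time = 21
  J1 runs 3 units, time = 24
  J3 runs 2 units, time = 26
  J4 runs 3 units, time = 29
  J1 runs 3 units, time = 32
  J4 runs 1 units, time = 33
  J1 runs 1 units, time = 34
Finish times: [34, 6, 26, 33]
Average turnaround = 99/4 = 24.75

24.75


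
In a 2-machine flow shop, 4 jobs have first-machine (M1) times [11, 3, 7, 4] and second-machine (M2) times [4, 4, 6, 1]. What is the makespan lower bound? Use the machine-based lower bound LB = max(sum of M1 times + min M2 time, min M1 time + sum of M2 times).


LB1 = sum(M1 times) + min(M2 times) = 25 + 1 = 26
LB2 = min(M1 times) + sum(M2 times) = 3 + 15 = 18
Lower bound = max(LB1, LB2) = max(26, 18) = 26

26


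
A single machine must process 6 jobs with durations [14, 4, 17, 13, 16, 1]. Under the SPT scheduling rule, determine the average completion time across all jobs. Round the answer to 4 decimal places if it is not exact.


Sort jobs by processing time (SPT order): [1, 4, 13, 14, 16, 17]
Compute completion times sequentially:
  Job 1: processing = 1, completes at 1
  Job 2: processing = 4, completes at 5
  Job 3: processing = 13, completes at 18
  Job 4: processing = 14, completes at 32
  Job 5: processing = 16, completes at 48
  Job 6: processing = 17, completes at 65
Sum of completion times = 169
Average completion time = 169/6 = 28.1667

28.1667


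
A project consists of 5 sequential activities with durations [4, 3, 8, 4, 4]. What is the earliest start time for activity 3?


Activity 3 starts after activities 1 through 2 complete.
Predecessor durations: [4, 3]
ES = 4 + 3 = 7

7


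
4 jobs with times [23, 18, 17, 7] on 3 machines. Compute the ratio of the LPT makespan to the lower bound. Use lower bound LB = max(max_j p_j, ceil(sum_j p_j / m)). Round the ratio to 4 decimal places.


LPT order: [23, 18, 17, 7]
Machine loads after assignment: [23, 18, 24]
LPT makespan = 24
Lower bound = max(max_job, ceil(total/3)) = max(23, 22) = 23
Ratio = 24 / 23 = 1.0435

1.0435


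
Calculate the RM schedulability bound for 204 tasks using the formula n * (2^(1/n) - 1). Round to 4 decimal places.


Compute 2^(1/204) = 1.0034035593
Subtract 1: 1.0034035593 - 1 = 0.0034035593
Multiply by n: 204 * 0.0034035593 = 0.6943260972
Round to 4 dp: 0.6943

0.6943


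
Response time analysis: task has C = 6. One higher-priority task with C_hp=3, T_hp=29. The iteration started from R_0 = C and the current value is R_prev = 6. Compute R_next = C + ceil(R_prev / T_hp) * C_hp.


R_next = C + ceil(R_prev / T_hp) * C_hp
ceil(6 / 29) = ceil(0.2069) = 1
Interference = 1 * 3 = 3
R_next = 6 + 3 = 9

9


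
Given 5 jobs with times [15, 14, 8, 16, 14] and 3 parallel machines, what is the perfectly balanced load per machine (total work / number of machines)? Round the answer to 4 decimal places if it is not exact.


Total processing time = 15 + 14 + 8 + 16 + 14 = 67
Number of machines = 3
Ideal balanced load = 67 / 3 = 22.3333

22.3333


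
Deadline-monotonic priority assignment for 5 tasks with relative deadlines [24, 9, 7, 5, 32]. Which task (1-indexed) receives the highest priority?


Sort tasks by relative deadline (ascending):
  Task 4: deadline = 5
  Task 3: deadline = 7
  Task 2: deadline = 9
  Task 1: deadline = 24
  Task 5: deadline = 32
Priority order (highest first): [4, 3, 2, 1, 5]
Highest priority task = 4

4


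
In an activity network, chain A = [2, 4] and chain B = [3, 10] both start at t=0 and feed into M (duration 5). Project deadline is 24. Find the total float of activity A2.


Forward pass: ES(A2) = sum of predecessors on chain A = 2
EF = ES + duration = 2 + 4 = 6
Backward pass: LF(M) = deadline = 24; LS(M) = 24 - 5 = 19
LF(A2) = LS(M) - sum(successors on chain A) = 19 - 0 = 19
LS = LF - duration = 19 - 4 = 15
Total float = LS - ES = 15 - 2 = 13

13


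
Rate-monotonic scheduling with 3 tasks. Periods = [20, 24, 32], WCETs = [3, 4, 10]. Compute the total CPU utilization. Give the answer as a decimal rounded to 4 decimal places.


Compute individual utilizations (exact fractions):
  Task 1: C/T = 3/20 (approx. 0.15)
  Task 2: C/T = 4/24 = 1/6 (approx. 0.1667)
  Task 3: C/T = 10/32 = 5/16 (approx. 0.3125)
Total utilization U = 3/20 + 1/6 + 5/16 = 151/240
Rounded to 4 decimal places: U = 0.6292
RM (Liu & Layland) bound for 3 tasks = 0.779763; compare with U = 151/240 (approx. 0.629167)
U <= bound, so schedulable by RM sufficient condition.

0.6292


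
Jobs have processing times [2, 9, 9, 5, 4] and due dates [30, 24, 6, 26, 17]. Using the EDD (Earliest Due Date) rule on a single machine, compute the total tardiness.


Sort by due date (EDD order): [(9, 6), (4, 17), (9, 24), (5, 26), (2, 30)]
Compute completion times and tardiness:
  Job 1: p=9, d=6, C=9, tardiness=max(0,9-6)=3
  Job 2: p=4, d=17, C=13, tardiness=max(0,13-17)=0
  Job 3: p=9, d=24, C=22, tardiness=max(0,22-24)=0
  Job 4: p=5, d=26, C=27, tardiness=max(0,27-26)=1
  Job 5: p=2, d=30, C=29, tardiness=max(0,29-30)=0
Total tardiness = 4

4


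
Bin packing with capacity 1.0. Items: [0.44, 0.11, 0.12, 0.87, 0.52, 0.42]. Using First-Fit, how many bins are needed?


Place items sequentially using First-Fit:
  Item 0.44 -> new Bin 1
  Item 0.11 -> Bin 1 (now 0.55)
  Item 0.12 -> Bin 1 (now 0.67)
  Item 0.87 -> new Bin 2
  Item 0.52 -> new Bin 3
  Item 0.42 -> Bin 3 (now 0.94)
Total bins used = 3

3


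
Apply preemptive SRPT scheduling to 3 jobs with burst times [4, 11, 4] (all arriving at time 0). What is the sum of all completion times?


Since all jobs arrive at t=0, SRPT equals SPT ordering.
SPT order: [4, 4, 11]
Completion times:
  Job 1: p=4, C=4
  Job 2: p=4, C=8
  Job 3: p=11, C=19
Total completion time = 4 + 8 + 19 = 31

31


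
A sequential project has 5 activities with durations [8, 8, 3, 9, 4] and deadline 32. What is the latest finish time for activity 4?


LF(activity 4) = deadline - sum of successor durations
Successors: activities 5 through 5 with durations [4]
Sum of successor durations = 4
LF = 32 - 4 = 28

28
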